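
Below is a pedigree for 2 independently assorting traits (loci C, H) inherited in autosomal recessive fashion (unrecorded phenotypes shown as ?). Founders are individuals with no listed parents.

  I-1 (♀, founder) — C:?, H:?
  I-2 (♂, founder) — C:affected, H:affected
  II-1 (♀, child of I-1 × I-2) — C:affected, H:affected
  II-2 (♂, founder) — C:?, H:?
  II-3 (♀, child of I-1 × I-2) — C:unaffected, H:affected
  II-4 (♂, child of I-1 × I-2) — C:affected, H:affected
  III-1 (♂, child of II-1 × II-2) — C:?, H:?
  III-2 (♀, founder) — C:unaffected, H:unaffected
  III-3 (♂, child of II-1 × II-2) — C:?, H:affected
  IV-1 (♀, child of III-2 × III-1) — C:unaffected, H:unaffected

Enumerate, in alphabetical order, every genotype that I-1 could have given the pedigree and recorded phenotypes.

I-1 ∈ {Cc Hh, Cc hh}

C/I-1 ? ·: Cc
C/I-2 aff ·: cc
C/II-1 aff I-1×I-2: cc
C/II-2 ? ·: CC|Cc|cc
C/II-3 un I-1×I-2: Cc
C/II-4 aff I-1×I-2: cc
C/III-1 ? II-1×II-2: Cc|cc
C/III-2 un ·: CC|Cc
C/III-3 ? II-1×II-2: Cc|cc
C/IV-1 un III-2×III-1: CC|Cc
⇒ C over [I-1,I-2,II-1,II-2,II-3,II-4,III-1,III-2,III-3,IV-1]: 18 consistent
H/I-1 ? ·: Hh|hh
H/I-2 aff ·: hh
H/II-1 aff I-1×I-2: hh
H/II-2 ? ·: Hh|hh
H/II-3 aff I-1×I-2: hh
H/II-4 aff I-1×I-2: hh
H/III-1 ? II-1×II-2: Hh|hh
H/III-2 un ·: HH|Hh
H/III-3 aff II-1×II-2: hh
H/IV-1 un III-2×III-1: HH|Hh
⇒ H over [I-1,I-2,II-1,II-2,II-3,II-4,III-1,III-2,III-3,IV-1]: 16 consistent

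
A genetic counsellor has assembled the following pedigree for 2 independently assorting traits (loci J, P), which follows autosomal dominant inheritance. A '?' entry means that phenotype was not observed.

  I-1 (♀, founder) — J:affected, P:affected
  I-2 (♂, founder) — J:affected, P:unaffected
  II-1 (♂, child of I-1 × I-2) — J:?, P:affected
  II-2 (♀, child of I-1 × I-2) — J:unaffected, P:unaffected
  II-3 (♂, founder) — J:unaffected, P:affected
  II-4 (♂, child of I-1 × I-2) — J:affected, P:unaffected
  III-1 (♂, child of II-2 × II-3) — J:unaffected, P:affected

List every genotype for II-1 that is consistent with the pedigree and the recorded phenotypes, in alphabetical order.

J/I-1 aff ·: Jj
J/I-2 aff ·: Jj
J/II-1 ? I-1×I-2: jj|Jj|JJ
J/II-2 un I-1×I-2: jj
J/II-3 un ·: jj
J/II-4 aff I-1×I-2: Jj|JJ
J/III-1 un II-2×II-3: jj
⇒ J over [I-1,I-2,II-1,II-2,II-3,II-4,III-1]: 6 consistent
P/I-1 aff ·: Pp
P/I-2 un ·: pp
P/II-1 aff I-1×I-2: Pp
P/II-2 un I-1×I-2: pp
P/II-3 aff ·: Pp|PP
P/II-4 un I-1×I-2: pp
P/III-1 aff II-2×II-3: Pp
⇒ P over [I-1,I-2,II-1,II-2,II-3,II-4,III-1]: 2 consistent

II-1 ∈ {JJ Pp, Jj Pp, jj Pp}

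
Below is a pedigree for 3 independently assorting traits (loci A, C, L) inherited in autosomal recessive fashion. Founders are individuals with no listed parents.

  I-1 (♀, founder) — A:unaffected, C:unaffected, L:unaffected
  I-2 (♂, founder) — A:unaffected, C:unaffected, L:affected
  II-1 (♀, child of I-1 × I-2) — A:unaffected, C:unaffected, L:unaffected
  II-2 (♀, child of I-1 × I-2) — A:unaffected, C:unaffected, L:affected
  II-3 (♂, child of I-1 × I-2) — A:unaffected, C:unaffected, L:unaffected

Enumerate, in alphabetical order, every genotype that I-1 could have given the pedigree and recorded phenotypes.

A/I-1 un ·: AA|Aa
A/I-2 un ·: AA|Aa
A/II-1 un I-1×I-2: AA|Aa
A/II-2 un I-1×I-2: AA|Aa
A/II-3 un I-1×I-2: AA|Aa
⇒ A over [I-1,I-2,II-1,II-2,II-3]: 25 consistent
C/I-1 un ·: CC|Cc
C/I-2 un ·: CC|Cc
C/II-1 un I-1×I-2: CC|Cc
C/II-2 un I-1×I-2: CC|Cc
C/II-3 un I-1×I-2: CC|Cc
⇒ C over [I-1,I-2,II-1,II-2,II-3]: 25 consistent
L/I-1 un ·: Ll
L/I-2 aff ·: ll
L/II-1 un I-1×I-2: Ll
L/II-2 aff I-1×I-2: ll
L/II-3 un I-1×I-2: Ll
⇒ L over [I-1,I-2,II-1,II-2,II-3]: 1 consistent

I-1 ∈ {AA CC Ll, AA Cc Ll, Aa CC Ll, Aa Cc Ll}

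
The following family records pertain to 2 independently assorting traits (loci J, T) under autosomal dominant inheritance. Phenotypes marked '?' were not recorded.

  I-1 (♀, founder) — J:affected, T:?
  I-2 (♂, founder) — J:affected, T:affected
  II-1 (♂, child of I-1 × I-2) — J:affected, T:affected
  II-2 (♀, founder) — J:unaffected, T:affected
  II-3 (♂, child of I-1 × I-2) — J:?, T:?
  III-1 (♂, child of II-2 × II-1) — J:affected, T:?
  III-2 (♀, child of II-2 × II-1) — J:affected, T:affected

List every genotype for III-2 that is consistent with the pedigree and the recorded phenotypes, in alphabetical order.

J/I-1 aff ·: Jj|JJ
J/I-2 aff ·: Jj|JJ
J/II-1 aff I-1×I-2: Jj|JJ
J/II-2 un ·: jj
J/II-3 ? I-1×I-2: jj|Jj|JJ
J/III-1 aff II-2×II-1: Jj
J/III-2 aff II-2×II-1: Jj
⇒ J over [I-1,I-2,II-1,II-2,II-3,III-1,III-2]: 15 consistent
T/I-1 ? ·: tt|Tt|TT
T/I-2 aff ·: Tt|TT
T/II-1 aff I-1×I-2: Tt|TT
T/II-2 aff ·: Tt|TT
T/II-3 ? I-1×I-2: tt|Tt|TT
T/III-1 ? II-2×II-1: tt|Tt|TT
T/III-2 aff II-2×II-1: Tt|TT
⇒ T over [I-1,I-2,II-1,II-2,II-3,III-1,III-2]: 140 consistent

III-2 ∈ {Jj TT, Jj Tt}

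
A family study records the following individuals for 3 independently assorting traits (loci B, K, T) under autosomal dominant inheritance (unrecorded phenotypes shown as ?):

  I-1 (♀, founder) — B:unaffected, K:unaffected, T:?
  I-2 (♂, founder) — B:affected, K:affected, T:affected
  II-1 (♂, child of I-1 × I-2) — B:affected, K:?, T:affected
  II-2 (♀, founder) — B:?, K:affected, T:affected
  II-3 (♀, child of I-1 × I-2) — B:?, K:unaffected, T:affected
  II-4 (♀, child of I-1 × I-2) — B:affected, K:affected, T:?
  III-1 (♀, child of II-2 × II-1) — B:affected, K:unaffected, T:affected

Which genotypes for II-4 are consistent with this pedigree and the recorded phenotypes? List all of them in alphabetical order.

B/I-1 un ·: bb
B/I-2 aff ·: Bb|BB
B/II-1 aff I-1×I-2: Bb
B/II-2 ? ·: bb|Bb|BB
B/II-3 ? I-1×I-2: bb|Bb
B/II-4 aff I-1×I-2: Bb
B/III-1 aff II-2×II-1: Bb|BB
⇒ B over [I-1,I-2,II-1,II-2,II-3,II-4,III-1]: 15 consistent
K/I-1 un ·: kk
K/I-2 aff ·: Kk
K/II-1 ? I-1×I-2: kk|Kk
K/II-2 aff ·: Kk
K/II-3 un I-1×I-2: kk
K/II-4 aff I-1×I-2: Kk
K/III-1 un II-2×II-1: kk
⇒ K over [I-1,I-2,II-1,II-2,II-3,II-4,III-1]: 2 consistent
T/I-1 ? ·: tt|Tt|TT
T/I-2 aff ·: Tt|TT
T/II-1 aff I-1×I-2: Tt|TT
T/II-2 aff ·: Tt|TT
T/II-3 aff I-1×I-2: Tt|TT
T/II-4 ? I-1×I-2: tt|Tt|TT
T/III-1 aff II-2×II-1: Tt|TT
⇒ T over [I-1,I-2,II-1,II-2,II-3,II-4,III-1]: 113 consistent

II-4 ∈ {Bb Kk TT, Bb Kk Tt, Bb Kk tt}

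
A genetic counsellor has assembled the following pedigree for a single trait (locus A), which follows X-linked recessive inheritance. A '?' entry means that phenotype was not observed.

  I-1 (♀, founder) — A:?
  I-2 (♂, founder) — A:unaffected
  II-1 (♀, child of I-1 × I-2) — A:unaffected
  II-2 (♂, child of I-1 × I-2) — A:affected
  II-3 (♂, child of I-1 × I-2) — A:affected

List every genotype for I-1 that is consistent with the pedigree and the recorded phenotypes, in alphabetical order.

A/I-1 ? ·: X^AX^a|X^aX^a
A/I-2 un ·: X^AY
A/II-1 un I-1×I-2: X^AX^A|X^AX^a
A/II-2 aff I-1×I-2: X^aY
A/II-3 aff I-1×I-2: X^aY
⇒ A over [I-1,I-2,II-1,II-2,II-3]: 3 consistent

I-1 ∈ {X^AX^a, X^aX^a}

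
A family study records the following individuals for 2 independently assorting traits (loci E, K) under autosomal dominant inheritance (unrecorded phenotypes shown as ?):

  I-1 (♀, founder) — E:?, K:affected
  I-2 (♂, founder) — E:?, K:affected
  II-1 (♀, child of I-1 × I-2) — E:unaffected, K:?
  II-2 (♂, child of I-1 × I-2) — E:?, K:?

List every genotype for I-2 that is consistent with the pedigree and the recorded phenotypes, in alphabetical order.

E/I-1 ? ·: ee|Ee
E/I-2 ? ·: ee|Ee
E/II-1 un I-1×I-2: ee
E/II-2 ? I-1×I-2: ee|Ee|EE
⇒ E over [I-1,I-2,II-1,II-2]: 8 consistent
K/I-1 aff ·: Kk|KK
K/I-2 aff ·: Kk|KK
K/II-1 ? I-1×I-2: kk|Kk|KK
K/II-2 ? I-1×I-2: kk|Kk|KK
⇒ K over [I-1,I-2,II-1,II-2]: 18 consistent

I-2 ∈ {Ee KK, Ee Kk, ee KK, ee Kk}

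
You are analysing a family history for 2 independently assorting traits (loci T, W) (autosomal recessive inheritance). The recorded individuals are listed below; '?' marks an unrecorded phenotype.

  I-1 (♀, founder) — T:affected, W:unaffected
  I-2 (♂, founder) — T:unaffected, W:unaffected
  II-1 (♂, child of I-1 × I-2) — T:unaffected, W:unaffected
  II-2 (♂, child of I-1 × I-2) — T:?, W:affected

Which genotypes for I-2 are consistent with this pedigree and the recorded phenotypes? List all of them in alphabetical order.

T/I-1 aff ·: tt
T/I-2 un ·: TT|Tt
T/II-1 un I-1×I-2: Tt
T/II-2 ? I-1×I-2: Tt|tt
⇒ T over [I-1,I-2,II-1,II-2]: 3 consistent
W/I-1 un ·: Ww
W/I-2 un ·: Ww
W/II-1 un I-1×I-2: WW|Ww
W/II-2 aff I-1×I-2: ww
⇒ W over [I-1,I-2,II-1,II-2]: 2 consistent

I-2 ∈ {TT Ww, Tt Ww}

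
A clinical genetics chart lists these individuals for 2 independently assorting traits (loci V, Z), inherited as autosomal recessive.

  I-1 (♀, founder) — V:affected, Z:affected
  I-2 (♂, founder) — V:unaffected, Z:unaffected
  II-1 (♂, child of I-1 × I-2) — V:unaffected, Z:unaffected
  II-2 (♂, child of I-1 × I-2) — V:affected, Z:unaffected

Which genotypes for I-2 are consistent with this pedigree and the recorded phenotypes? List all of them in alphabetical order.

V/I-1 aff ·: vv
V/I-2 un ·: Vv
V/II-1 un I-1×I-2: Vv
V/II-2 aff I-1×I-2: vv
⇒ V over [I-1,I-2,II-1,II-2]: 1 consistent
Z/I-1 aff ·: zz
Z/I-2 un ·: ZZ|Zz
Z/II-1 un I-1×I-2: Zz
Z/II-2 un I-1×I-2: Zz
⇒ Z over [I-1,I-2,II-1,II-2]: 2 consistent

I-2 ∈ {Vv ZZ, Vv Zz}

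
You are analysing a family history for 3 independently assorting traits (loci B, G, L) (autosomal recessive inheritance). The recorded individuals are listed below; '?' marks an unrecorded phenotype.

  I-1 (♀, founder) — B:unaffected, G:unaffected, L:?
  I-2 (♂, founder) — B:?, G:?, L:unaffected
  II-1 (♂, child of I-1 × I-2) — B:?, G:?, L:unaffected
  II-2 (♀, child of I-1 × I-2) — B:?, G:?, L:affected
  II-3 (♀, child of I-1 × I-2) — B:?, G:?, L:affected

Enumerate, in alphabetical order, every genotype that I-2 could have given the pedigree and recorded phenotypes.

B/I-1 un ·: BB|Bb
B/I-2 ? ·: BB|Bb|bb
B/II-1 ? I-1×I-2: BB|Bb|bb
B/II-2 ? I-1×I-2: BB|Bb|bb
B/II-3 ? I-1×I-2: BB|Bb|bb
⇒ B over [I-1,I-2,II-1,II-2,II-3]: 53 consistent
G/I-1 un ·: GG|Gg
G/I-2 ? ·: GG|Gg|gg
G/II-1 ? I-1×I-2: GG|Gg|gg
G/II-2 ? I-1×I-2: GG|Gg|gg
G/II-3 ? I-1×I-2: GG|Gg|gg
⇒ G over [I-1,I-2,II-1,II-2,II-3]: 53 consistent
L/I-1 ? ·: Ll|ll
L/I-2 un ·: Ll
L/II-1 un I-1×I-2: LL|Ll
L/II-2 aff I-1×I-2: ll
L/II-3 aff I-1×I-2: ll
⇒ L over [I-1,I-2,II-1,II-2,II-3]: 3 consistent

I-2 ∈ {BB GG Ll, BB Gg Ll, BB gg Ll, Bb GG Ll, Bb Gg Ll, Bb gg Ll, bb GG Ll, bb Gg Ll, bb gg Ll}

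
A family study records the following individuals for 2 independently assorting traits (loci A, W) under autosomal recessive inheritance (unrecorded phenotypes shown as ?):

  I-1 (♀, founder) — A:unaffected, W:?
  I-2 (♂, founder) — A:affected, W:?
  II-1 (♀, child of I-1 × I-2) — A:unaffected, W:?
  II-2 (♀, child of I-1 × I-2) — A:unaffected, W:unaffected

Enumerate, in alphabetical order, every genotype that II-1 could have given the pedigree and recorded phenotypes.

II-1 ∈ {Aa WW, Aa Ww, Aa ww}

A/I-1 un ·: AA|Aa
A/I-2 aff ·: aa
A/II-1 un I-1×I-2: Aa
A/II-2 un I-1×I-2: Aa
⇒ A over [I-1,I-2,II-1,II-2]: 2 consistent
W/I-1 ? ·: WW|Ww|ww
W/I-2 ? ·: WW|Ww|ww
W/II-1 ? I-1×I-2: WW|Ww|ww
W/II-2 un I-1×I-2: WW|Ww
⇒ W over [I-1,I-2,II-1,II-2]: 21 consistent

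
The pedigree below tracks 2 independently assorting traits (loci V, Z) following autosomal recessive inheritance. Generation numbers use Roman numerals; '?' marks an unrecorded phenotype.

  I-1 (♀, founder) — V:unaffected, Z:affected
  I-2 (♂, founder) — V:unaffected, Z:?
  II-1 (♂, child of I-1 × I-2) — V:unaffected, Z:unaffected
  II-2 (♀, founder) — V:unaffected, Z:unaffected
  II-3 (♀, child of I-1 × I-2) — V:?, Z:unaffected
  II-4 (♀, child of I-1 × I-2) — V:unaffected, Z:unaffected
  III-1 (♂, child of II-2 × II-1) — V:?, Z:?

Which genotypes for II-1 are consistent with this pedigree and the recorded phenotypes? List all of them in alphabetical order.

II-1 ∈ {VV Zz, Vv Zz}

V/I-1 un ·: VV|Vv
V/I-2 un ·: VV|Vv
V/II-1 un I-1×I-2: VV|Vv
V/II-2 un ·: VV|Vv
V/II-3 ? I-1×I-2: VV|Vv|vv
V/II-4 un I-1×I-2: VV|Vv
V/III-1 ? II-2×II-1: VV|Vv|vv
⇒ V over [I-1,I-2,II-1,II-2,II-3,II-4,III-1]: 115 consistent
Z/I-1 aff ·: zz
Z/I-2 ? ·: ZZ|Zz
Z/II-1 un I-1×I-2: Zz
Z/II-2 un ·: ZZ|Zz
Z/II-3 un I-1×I-2: Zz
Z/II-4 un I-1×I-2: Zz
Z/III-1 ? II-2×II-1: ZZ|Zz|zz
⇒ Z over [I-1,I-2,II-1,II-2,II-3,II-4,III-1]: 10 consistent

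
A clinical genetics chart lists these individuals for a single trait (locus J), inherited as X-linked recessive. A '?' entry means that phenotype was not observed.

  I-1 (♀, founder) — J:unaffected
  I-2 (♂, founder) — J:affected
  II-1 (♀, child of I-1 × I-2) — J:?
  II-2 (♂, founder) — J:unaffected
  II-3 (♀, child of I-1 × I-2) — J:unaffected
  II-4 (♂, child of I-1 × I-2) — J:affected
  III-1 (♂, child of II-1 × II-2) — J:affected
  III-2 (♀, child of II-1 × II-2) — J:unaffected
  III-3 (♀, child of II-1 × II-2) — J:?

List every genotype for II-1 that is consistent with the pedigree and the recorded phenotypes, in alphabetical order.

II-1 ∈ {X^JX^j, X^jX^j}

J/I-1 un ·: X^JX^j
J/I-2 aff ·: X^jY
J/II-1 ? I-1×I-2: X^JX^j|X^jX^j
J/II-2 un ·: X^JY
J/II-3 un I-1×I-2: X^JX^j
J/II-4 aff I-1×I-2: X^jY
J/III-1 aff II-1×II-2: X^jY
J/III-2 un II-1×II-2: X^JX^J|X^JX^j
J/III-3 ? II-1×II-2: X^JX^J|X^JX^j
⇒ J over [I-1,I-2,II-1,II-2,II-3,II-4,III-1,III-2,III-3]: 5 consistent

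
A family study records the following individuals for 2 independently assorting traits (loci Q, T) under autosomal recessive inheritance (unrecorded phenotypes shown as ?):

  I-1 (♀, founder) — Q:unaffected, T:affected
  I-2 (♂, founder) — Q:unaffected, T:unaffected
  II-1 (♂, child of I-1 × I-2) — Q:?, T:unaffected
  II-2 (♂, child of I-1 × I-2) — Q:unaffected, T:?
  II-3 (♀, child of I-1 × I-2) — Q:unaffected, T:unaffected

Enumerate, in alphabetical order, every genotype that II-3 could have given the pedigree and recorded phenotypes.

Q/I-1 un ·: QQ|Qq
Q/I-2 un ·: QQ|Qq
Q/II-1 ? I-1×I-2: QQ|Qq|qq
Q/II-2 un I-1×I-2: QQ|Qq
Q/II-3 un I-1×I-2: QQ|Qq
⇒ Q over [I-1,I-2,II-1,II-2,II-3]: 29 consistent
T/I-1 aff ·: tt
T/I-2 un ·: TT|Tt
T/II-1 un I-1×I-2: Tt
T/II-2 ? I-1×I-2: Tt|tt
T/II-3 un I-1×I-2: Tt
⇒ T over [I-1,I-2,II-1,II-2,II-3]: 3 consistent

II-3 ∈ {QQ Tt, Qq Tt}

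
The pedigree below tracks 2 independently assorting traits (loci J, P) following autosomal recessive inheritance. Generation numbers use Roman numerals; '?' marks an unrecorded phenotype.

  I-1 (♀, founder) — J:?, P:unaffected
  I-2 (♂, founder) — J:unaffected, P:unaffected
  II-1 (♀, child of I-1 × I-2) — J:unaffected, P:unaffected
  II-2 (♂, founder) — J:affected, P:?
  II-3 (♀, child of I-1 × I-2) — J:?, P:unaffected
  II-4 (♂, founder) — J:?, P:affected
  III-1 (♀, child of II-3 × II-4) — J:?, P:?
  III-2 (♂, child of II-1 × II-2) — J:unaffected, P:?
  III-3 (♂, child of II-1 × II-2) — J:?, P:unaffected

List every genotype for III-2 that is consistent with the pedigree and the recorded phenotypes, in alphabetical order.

J/I-1 ? ·: JJ|Jj|jj
J/I-2 un ·: JJ|Jj
J/II-1 un I-1×I-2: JJ|Jj
J/II-2 aff ·: jj
J/II-3 ? I-1×I-2: JJ|Jj|jj
J/II-4 ? ·: JJ|Jj|jj
J/III-1 ? II-3×II-4: JJ|Jj|jj
J/III-2 un II-1×II-2: Jj
J/III-3 ? II-1×II-2: Jj|jj
⇒ J over [I-1,I-2,II-1,II-2,II-3,II-4,III-1,III-2,III-3]: 151 consistent
P/I-1 un ·: PP|Pp
P/I-2 un ·: PP|Pp
P/II-1 un I-1×I-2: PP|Pp
P/II-2 ? ·: PP|Pp|pp
P/II-3 un I-1×I-2: PP|Pp
P/II-4 aff ·: pp
P/III-1 ? II-3×II-4: Pp|pp
P/III-2 ? II-1×II-2: PP|Pp|pp
P/III-3 un II-1×II-2: PP|Pp
⇒ P over [I-1,I-2,II-1,II-2,II-3,II-4,III-1,III-2,III-3]: 168 consistent

III-2 ∈ {Jj PP, Jj Pp, Jj pp}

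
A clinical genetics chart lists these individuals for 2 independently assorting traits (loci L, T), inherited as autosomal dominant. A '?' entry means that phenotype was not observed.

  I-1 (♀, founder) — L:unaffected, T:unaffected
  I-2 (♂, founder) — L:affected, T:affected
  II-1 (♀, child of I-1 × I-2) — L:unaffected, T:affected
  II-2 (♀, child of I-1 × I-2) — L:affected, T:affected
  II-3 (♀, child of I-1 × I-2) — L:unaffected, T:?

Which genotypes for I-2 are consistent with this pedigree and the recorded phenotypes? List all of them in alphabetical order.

L/I-1 un ·: ll
L/I-2 aff ·: Ll
L/II-1 un I-1×I-2: ll
L/II-2 aff I-1×I-2: Ll
L/II-3 un I-1×I-2: ll
⇒ L over [I-1,I-2,II-1,II-2,II-3]: 1 consistent
T/I-1 un ·: tt
T/I-2 aff ·: Tt|TT
T/II-1 aff I-1×I-2: Tt
T/II-2 aff I-1×I-2: Tt
T/II-3 ? I-1×I-2: tt|Tt
⇒ T over [I-1,I-2,II-1,II-2,II-3]: 3 consistent

I-2 ∈ {Ll TT, Ll Tt}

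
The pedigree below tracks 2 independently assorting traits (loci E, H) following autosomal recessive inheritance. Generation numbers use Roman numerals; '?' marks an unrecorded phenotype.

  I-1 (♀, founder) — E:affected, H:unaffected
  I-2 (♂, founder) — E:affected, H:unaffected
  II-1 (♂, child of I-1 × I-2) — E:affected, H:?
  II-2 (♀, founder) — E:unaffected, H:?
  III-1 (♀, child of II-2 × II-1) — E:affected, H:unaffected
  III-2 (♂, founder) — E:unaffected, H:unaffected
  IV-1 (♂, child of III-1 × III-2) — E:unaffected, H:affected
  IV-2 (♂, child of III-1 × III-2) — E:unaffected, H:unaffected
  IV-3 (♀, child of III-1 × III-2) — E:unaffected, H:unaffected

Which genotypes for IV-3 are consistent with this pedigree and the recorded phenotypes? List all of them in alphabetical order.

E/I-1 aff ·: ee
E/I-2 aff ·: ee
E/II-1 aff I-1×I-2: ee
E/II-2 un ·: Ee
E/III-1 aff II-2×II-1: ee
E/III-2 un ·: EE|Ee
E/IV-1 un III-1×III-2: Ee
E/IV-2 un III-1×III-2: Ee
E/IV-3 un III-1×III-2: Ee
⇒ E over [I-1,I-2,II-1,II-2,III-1,III-2,IV-1,IV-2,IV-3]: 2 consistent
H/I-1 un ·: HH|Hh
H/I-2 un ·: HH|Hh
H/II-1 ? I-1×I-2: HH|Hh|hh
H/II-2 ? ·: HH|Hh|hh
H/III-1 un II-2×II-1: Hh
H/III-2 un ·: Hh
H/IV-1 aff III-1×III-2: hh
H/IV-2 un III-1×III-2: HH|Hh
H/IV-3 un III-1×III-2: HH|Hh
⇒ H over [I-1,I-2,II-1,II-2,III-1,III-2,IV-1,IV-2,IV-3]: 76 consistent

IV-3 ∈ {Ee HH, Ee Hh}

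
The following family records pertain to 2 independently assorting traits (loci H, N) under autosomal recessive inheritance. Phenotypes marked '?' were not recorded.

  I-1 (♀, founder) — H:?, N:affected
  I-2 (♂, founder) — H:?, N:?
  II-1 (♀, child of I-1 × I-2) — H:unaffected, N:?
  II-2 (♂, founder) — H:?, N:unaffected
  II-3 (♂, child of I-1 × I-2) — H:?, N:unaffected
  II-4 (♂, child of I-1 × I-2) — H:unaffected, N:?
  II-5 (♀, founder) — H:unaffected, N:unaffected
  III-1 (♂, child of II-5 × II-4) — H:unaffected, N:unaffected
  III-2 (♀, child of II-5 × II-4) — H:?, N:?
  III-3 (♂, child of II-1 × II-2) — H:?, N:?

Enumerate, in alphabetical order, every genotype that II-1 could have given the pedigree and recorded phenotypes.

II-1 ∈ {HH Nn, HH nn, Hh Nn, Hh nn}

H/I-1 ? ·: HH|Hh|hh
H/I-2 ? ·: HH|Hh|hh
H/II-1 un I-1×I-2: HH|Hh
H/II-2 ? ·: HH|Hh|hh
H/II-3 ? I-1×I-2: HH|Hh|hh
H/II-4 un I-1×I-2: HH|Hh
H/II-5 un ·: HH|Hh
H/III-1 un II-5×II-4: HH|Hh
H/III-2 ? II-5×II-4: HH|Hh|hh
H/III-3 ? II-1×II-2: HH|Hh|hh
⇒ H over [I-1,I-2,II-1,II-2,II-3,II-4,II-5,III-1,III-2,III-3]: 1595 consistent
N/I-1 aff ·: nn
N/I-2 ? ·: NN|Nn
N/II-1 ? I-1×I-2: Nn|nn
N/II-2 un ·: NN|Nn
N/II-3 un I-1×I-2: Nn
N/II-4 ? I-1×I-2: Nn|nn
N/II-5 un ·: NN|Nn
N/III-1 un II-5×II-4: NN|Nn
N/III-2 ? II-5×II-4: NN|Nn|nn
N/III-3 ? II-1×II-2: NN|Nn|nn
⇒ N over [I-1,I-2,II-1,II-2,II-3,II-4,II-5,III-1,III-2,III-3]: 154 consistent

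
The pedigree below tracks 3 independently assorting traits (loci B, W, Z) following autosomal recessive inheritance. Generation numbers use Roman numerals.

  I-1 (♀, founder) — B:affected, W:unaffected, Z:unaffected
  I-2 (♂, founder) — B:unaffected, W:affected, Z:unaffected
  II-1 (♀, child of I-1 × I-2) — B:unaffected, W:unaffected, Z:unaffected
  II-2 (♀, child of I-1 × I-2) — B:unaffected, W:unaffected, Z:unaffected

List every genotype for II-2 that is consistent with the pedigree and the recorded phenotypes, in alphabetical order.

B/I-1 aff ·: bb
B/I-2 un ·: BB|Bb
B/II-1 un I-1×I-2: Bb
B/II-2 un I-1×I-2: Bb
⇒ B over [I-1,I-2,II-1,II-2]: 2 consistent
W/I-1 un ·: WW|Ww
W/I-2 aff ·: ww
W/II-1 un I-1×I-2: Ww
W/II-2 un I-1×I-2: Ww
⇒ W over [I-1,I-2,II-1,II-2]: 2 consistent
Z/I-1 un ·: ZZ|Zz
Z/I-2 un ·: ZZ|Zz
Z/II-1 un I-1×I-2: ZZ|Zz
Z/II-2 un I-1×I-2: ZZ|Zz
⇒ Z over [I-1,I-2,II-1,II-2]: 13 consistent

II-2 ∈ {Bb Ww ZZ, Bb Ww Zz}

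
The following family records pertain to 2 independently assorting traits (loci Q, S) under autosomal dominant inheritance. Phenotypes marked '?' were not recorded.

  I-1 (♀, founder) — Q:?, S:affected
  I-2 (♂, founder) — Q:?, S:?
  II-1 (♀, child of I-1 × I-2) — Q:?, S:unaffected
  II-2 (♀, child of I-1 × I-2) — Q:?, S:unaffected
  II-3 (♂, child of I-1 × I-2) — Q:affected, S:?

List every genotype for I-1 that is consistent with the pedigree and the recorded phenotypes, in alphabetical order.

I-1 ∈ {QQ Ss, Qq Ss, qq Ss}

Q/I-1 ? ·: qq|Qq|QQ
Q/I-2 ? ·: qq|Qq|QQ
Q/II-1 ? I-1×I-2: qq|Qq|QQ
Q/II-2 ? I-1×I-2: qq|Qq|QQ
Q/II-3 aff I-1×I-2: Qq|QQ
⇒ Q over [I-1,I-2,II-1,II-2,II-3]: 45 consistent
S/I-1 aff ·: Ss
S/I-2 ? ·: ss|Ss
S/II-1 un I-1×I-2: ss
S/II-2 un I-1×I-2: ss
S/II-3 ? I-1×I-2: ss|Ss|SS
⇒ S over [I-1,I-2,II-1,II-2,II-3]: 5 consistent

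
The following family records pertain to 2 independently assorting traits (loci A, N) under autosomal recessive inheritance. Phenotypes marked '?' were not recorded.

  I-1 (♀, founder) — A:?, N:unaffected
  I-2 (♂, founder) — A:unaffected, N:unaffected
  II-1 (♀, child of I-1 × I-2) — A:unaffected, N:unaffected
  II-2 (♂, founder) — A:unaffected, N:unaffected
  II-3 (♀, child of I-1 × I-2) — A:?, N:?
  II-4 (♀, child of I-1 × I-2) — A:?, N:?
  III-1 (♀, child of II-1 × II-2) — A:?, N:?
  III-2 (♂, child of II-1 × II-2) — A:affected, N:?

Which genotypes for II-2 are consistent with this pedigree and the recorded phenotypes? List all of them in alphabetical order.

II-2 ∈ {Aa NN, Aa Nn}

A/I-1 ? ·: AA|Aa|aa
A/I-2 un ·: AA|Aa
A/II-1 un I-1×I-2: Aa
A/II-2 un ·: Aa
A/II-3 ? I-1×I-2: AA|Aa|aa
A/II-4 ? I-1×I-2: AA|Aa|aa
A/III-1 ? II-1×II-2: AA|Aa|aa
A/III-2 aff II-1×II-2: aa
⇒ A over [I-1,I-2,II-1,II-2,II-3,II-4,III-1,III-2]: 66 consistent
N/I-1 un ·: NN|Nn
N/I-2 un ·: NN|Nn
N/II-1 un I-1×I-2: NN|Nn
N/II-2 un ·: NN|Nn
N/II-3 ? I-1×I-2: NN|Nn|nn
N/II-4 ? I-1×I-2: NN|Nn|nn
N/III-1 ? II-1×II-2: NN|Nn|nn
N/III-2 ? II-1×II-2: NN|Nn|nn
⇒ N over [I-1,I-2,II-1,II-2,II-3,II-4,III-1,III-2]: 311 consistent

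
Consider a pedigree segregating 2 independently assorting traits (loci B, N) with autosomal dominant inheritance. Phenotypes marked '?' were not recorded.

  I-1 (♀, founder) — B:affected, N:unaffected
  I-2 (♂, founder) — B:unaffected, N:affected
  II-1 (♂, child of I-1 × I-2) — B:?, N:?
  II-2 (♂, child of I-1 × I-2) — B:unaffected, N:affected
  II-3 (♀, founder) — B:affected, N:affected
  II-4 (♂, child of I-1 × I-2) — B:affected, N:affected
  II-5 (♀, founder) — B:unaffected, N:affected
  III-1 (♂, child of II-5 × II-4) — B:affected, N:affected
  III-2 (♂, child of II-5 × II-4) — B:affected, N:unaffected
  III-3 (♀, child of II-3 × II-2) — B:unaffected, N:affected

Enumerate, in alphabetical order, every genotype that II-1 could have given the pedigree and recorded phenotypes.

II-1 ∈ {Bb Nn, Bb nn, bb Nn, bb nn}

B/I-1 aff ·: Bb
B/I-2 un ·: bb
B/II-1 ? I-1×I-2: bb|Bb
B/II-2 un I-1×I-2: bb
B/II-3 aff ·: Bb
B/II-4 aff I-1×I-2: Bb
B/II-5 un ·: bb
B/III-1 aff II-5×II-4: Bb
B/III-2 aff II-5×II-4: Bb
B/III-3 un II-3×II-2: bb
⇒ B over [I-1,I-2,II-1,II-2,II-3,II-4,II-5,III-1,III-2,III-3]: 2 consistent
N/I-1 un ·: nn
N/I-2 aff ·: Nn|NN
N/II-1 ? I-1×I-2: nn|Nn
N/II-2 aff I-1×I-2: Nn
N/II-3 aff ·: Nn|NN
N/II-4 aff I-1×I-2: Nn
N/II-5 aff ·: Nn
N/III-1 aff II-5×II-4: Nn|NN
N/III-2 un II-5×II-4: nn
N/III-3 aff II-3×II-2: Nn|NN
⇒ N over [I-1,I-2,II-1,II-2,II-3,II-4,II-5,III-1,III-2,III-3]: 24 consistent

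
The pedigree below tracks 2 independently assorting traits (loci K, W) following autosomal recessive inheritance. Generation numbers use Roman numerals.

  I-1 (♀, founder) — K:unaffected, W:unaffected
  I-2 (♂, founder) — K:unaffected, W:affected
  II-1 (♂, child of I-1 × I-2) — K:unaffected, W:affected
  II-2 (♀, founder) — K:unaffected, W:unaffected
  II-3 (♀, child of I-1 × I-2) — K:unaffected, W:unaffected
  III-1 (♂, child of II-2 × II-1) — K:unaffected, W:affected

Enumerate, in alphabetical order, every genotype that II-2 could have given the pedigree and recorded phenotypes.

K/I-1 un ·: KK|Kk
K/I-2 un ·: KK|Kk
K/II-1 un I-1×I-2: KK|Kk
K/II-2 un ·: KK|Kk
K/II-3 un I-1×I-2: KK|Kk
K/III-1 un II-2×II-1: KK|Kk
⇒ K over [I-1,I-2,II-1,II-2,II-3,III-1]: 45 consistent
W/I-1 un ·: Ww
W/I-2 aff ·: ww
W/II-1 aff I-1×I-2: ww
W/II-2 un ·: Ww
W/II-3 un I-1×I-2: Ww
W/III-1 aff II-2×II-1: ww
⇒ W over [I-1,I-2,II-1,II-2,II-3,III-1]: 1 consistent

II-2 ∈ {KK Ww, Kk Ww}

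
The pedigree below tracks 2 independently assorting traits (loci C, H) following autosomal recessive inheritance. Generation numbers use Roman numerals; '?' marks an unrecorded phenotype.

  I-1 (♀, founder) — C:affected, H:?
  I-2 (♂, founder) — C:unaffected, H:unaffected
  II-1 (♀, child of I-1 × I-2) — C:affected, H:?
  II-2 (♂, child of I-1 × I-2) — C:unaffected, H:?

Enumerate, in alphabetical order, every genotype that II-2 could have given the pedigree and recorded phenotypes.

C/I-1 aff ·: cc
C/I-2 un ·: Cc
C/II-1 aff I-1×I-2: cc
C/II-2 un I-1×I-2: Cc
⇒ C over [I-1,I-2,II-1,II-2]: 1 consistent
H/I-1 ? ·: HH|Hh|hh
H/I-2 un ·: HH|Hh
H/II-1 ? I-1×I-2: HH|Hh|hh
H/II-2 ? I-1×I-2: HH|Hh|hh
⇒ H over [I-1,I-2,II-1,II-2]: 23 consistent

II-2 ∈ {Cc HH, Cc Hh, Cc hh}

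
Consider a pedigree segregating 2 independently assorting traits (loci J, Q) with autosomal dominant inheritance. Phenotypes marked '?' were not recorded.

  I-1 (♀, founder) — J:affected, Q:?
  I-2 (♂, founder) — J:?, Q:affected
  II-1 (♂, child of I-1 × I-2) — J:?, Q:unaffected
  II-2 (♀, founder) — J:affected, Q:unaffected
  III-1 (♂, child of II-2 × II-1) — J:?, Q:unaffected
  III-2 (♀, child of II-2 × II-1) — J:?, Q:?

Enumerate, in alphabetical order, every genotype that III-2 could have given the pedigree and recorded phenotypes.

J/I-1 aff ·: Jj|JJ
J/I-2 ? ·: jj|Jj|JJ
J/II-1 ? I-1×I-2: jj|Jj|JJ
J/II-2 aff ·: Jj|JJ
J/III-1 ? II-2×II-1: jj|Jj|JJ
J/III-2 ? II-2×II-1: jj|Jj|JJ
⇒ J over [I-1,I-2,II-1,II-2,III-1,III-2]: 95 consistent
Q/I-1 ? ·: qq|Qq
Q/I-2 aff ·: Qq
Q/II-1 un I-1×I-2: qq
Q/II-2 un ·: qq
Q/III-1 un II-2×II-1: qq
Q/III-2 ? II-2×II-1: qq
⇒ Q over [I-1,I-2,II-1,II-2,III-1,III-2]: 2 consistent

III-2 ∈ {JJ qq, Jj qq, jj qq}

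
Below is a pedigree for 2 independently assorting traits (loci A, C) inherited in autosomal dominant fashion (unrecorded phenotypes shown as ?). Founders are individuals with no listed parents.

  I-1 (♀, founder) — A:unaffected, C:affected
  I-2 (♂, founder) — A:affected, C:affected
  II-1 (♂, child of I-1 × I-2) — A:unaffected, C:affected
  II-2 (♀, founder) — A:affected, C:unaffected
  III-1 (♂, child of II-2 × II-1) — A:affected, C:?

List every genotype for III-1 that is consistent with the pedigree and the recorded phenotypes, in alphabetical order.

A/I-1 un ·: aa
A/I-2 aff ·: Aa
A/II-1 un I-1×I-2: aa
A/II-2 aff ·: Aa|AA
A/III-1 aff II-2×II-1: Aa
⇒ A over [I-1,I-2,II-1,II-2,III-1]: 2 consistent
C/I-1 aff ·: Cc|CC
C/I-2 aff ·: Cc|CC
C/II-1 aff I-1×I-2: Cc|CC
C/II-2 un ·: cc
C/III-1 ? II-2×II-1: cc|Cc
⇒ C over [I-1,I-2,II-1,II-2,III-1]: 10 consistent

III-1 ∈ {Aa Cc, Aa cc}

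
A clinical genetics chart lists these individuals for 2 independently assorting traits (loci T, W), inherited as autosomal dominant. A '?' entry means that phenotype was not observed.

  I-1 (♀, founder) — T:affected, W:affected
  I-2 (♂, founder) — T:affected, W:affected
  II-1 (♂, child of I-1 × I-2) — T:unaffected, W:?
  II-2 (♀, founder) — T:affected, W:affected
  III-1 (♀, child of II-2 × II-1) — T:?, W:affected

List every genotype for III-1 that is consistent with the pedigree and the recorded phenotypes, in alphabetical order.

III-1 ∈ {Tt WW, Tt Ww, tt WW, tt Ww}

T/I-1 aff ·: Tt
T/I-2 aff ·: Tt
T/II-1 un I-1×I-2: tt
T/II-2 aff ·: Tt|TT
T/III-1 ? II-2×II-1: tt|Tt
⇒ T over [I-1,I-2,II-1,II-2,III-1]: 3 consistent
W/I-1 aff ·: Ww|WW
W/I-2 aff ·: Ww|WW
W/II-1 ? I-1×I-2: ww|Ww|WW
W/II-2 aff ·: Ww|WW
W/III-1 aff II-2×II-1: Ww|WW
⇒ W over [I-1,I-2,II-1,II-2,III-1]: 26 consistent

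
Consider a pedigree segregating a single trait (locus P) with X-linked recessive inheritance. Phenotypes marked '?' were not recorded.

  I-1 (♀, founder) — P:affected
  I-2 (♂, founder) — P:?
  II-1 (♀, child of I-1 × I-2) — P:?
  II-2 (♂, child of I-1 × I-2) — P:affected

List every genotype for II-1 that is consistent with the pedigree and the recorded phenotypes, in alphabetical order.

P/I-1 aff ·: X^pX^p
P/I-2 ? ·: X^PY|X^pY
P/II-1 ? I-1×I-2: X^PX^p|X^pX^p
P/II-2 aff I-1×I-2: X^pY
⇒ P over [I-1,I-2,II-1,II-2]: 2 consistent

II-1 ∈ {X^PX^p, X^pX^p}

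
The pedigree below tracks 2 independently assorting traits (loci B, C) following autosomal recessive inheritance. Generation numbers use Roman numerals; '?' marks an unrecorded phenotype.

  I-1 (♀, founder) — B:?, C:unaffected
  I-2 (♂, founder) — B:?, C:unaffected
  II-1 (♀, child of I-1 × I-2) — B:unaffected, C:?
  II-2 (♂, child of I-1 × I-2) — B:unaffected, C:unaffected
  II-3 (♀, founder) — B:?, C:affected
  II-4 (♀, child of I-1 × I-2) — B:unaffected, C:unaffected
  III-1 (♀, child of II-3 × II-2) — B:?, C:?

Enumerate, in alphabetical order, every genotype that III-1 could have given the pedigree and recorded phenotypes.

B/I-1 ? ·: BB|Bb|bb
B/I-2 ? ·: BB|Bb|bb
B/II-1 un I-1×I-2: BB|Bb
B/II-2 un I-1×I-2: BB|Bb
B/II-3 ? ·: BB|Bb|bb
B/II-4 un I-1×I-2: BB|Bb
B/III-1 ? II-3×II-2: BB|Bb|bb
⇒ B over [I-1,I-2,II-1,II-2,II-3,II-4,III-1]: 164 consistent
C/I-1 un ·: CC|Cc
C/I-2 un ·: CC|Cc
C/II-1 ? I-1×I-2: CC|Cc|cc
C/II-2 un I-1×I-2: CC|Cc
C/II-3 aff ·: cc
C/II-4 un I-1×I-2: CC|Cc
C/III-1 ? II-3×II-2: Cc|cc
⇒ C over [I-1,I-2,II-1,II-2,II-3,II-4,III-1]: 43 consistent

III-1 ∈ {BB Cc, BB cc, Bb Cc, Bb cc, bb Cc, bb cc}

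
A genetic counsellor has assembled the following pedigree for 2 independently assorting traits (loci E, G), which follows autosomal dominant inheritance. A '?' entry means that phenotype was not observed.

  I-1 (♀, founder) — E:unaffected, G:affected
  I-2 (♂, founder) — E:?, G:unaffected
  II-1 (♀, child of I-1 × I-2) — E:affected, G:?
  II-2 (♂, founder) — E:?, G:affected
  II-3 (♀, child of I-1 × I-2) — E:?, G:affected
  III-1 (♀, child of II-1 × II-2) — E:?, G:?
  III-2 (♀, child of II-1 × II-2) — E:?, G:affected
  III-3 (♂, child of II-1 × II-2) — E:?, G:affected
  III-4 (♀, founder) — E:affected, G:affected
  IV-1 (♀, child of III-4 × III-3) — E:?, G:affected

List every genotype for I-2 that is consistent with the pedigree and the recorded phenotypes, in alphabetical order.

I-2 ∈ {EE gg, Ee gg}

E/I-1 un ·: ee
E/I-2 ? ·: Ee|EE
E/II-1 aff I-1×I-2: Ee
E/II-2 ? ·: ee|Ee|EE
E/II-3 ? I-1×I-2: ee|Ee
E/III-1 ? II-1×II-2: ee|Ee|EE
E/III-2 ? II-1×II-2: ee|Ee|EE
E/III-3 ? II-1×II-2: ee|Ee|EE
E/III-4 aff ·: Ee|EE
E/IV-1 ? III-4×III-3: ee|Ee|EE
⇒ E over [I-1,I-2,II-1,II-2,II-3,III-1,III-2,III-3,III-4,IV-1]: 489 consistent
G/I-1 aff ·: Gg|GG
G/I-2 un ·: gg
G/II-1 ? I-1×I-2: gg|Gg
G/II-2 aff ·: Gg|GG
G/II-3 aff I-1×I-2: Gg
G/III-1 ? II-1×II-2: gg|Gg|GG
G/III-2 aff II-1×II-2: Gg|GG
G/III-3 aff II-1×II-2: Gg|GG
G/III-4 aff ·: Gg|GG
G/IV-1 aff III-4×III-3: Gg|GG
⇒ G over [I-1,I-2,II-1,II-2,II-3,III-1,III-2,III-3,III-4,IV-1]: 152 consistent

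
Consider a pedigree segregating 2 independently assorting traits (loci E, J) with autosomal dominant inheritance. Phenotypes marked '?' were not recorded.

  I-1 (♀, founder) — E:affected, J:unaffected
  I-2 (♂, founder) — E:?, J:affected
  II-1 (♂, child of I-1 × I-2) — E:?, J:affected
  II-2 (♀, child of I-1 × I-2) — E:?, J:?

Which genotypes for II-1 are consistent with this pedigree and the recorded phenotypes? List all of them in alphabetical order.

II-1 ∈ {EE Jj, Ee Jj, ee Jj}

E/I-1 aff ·: Ee|EE
E/I-2 ? ·: ee|Ee|EE
E/II-1 ? I-1×I-2: ee|Ee|EE
E/II-2 ? I-1×I-2: ee|Ee|EE
⇒ E over [I-1,I-2,II-1,II-2]: 23 consistent
J/I-1 un ·: jj
J/I-2 aff ·: Jj|JJ
J/II-1 aff I-1×I-2: Jj
J/II-2 ? I-1×I-2: jj|Jj
⇒ J over [I-1,I-2,II-1,II-2]: 3 consistent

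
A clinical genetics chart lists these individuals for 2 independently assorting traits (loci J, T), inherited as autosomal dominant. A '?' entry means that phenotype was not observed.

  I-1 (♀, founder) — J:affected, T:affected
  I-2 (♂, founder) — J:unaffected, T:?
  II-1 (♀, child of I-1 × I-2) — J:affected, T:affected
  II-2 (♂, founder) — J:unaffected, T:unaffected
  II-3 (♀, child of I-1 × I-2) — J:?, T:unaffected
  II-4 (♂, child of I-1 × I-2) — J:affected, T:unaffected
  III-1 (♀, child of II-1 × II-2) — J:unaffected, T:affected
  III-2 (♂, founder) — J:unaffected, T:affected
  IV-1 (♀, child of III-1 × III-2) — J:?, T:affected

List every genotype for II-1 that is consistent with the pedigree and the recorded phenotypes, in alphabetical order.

J/I-1 aff ·: Jj|JJ
J/I-2 un ·: jj
J/II-1 aff I-1×I-2: Jj
J/II-2 un ·: jj
J/II-3 ? I-1×I-2: jj|Jj
J/II-4 aff I-1×I-2: Jj
J/III-1 un II-1×II-2: jj
J/III-2 un ·: jj
J/IV-1 ? III-1×III-2: jj
⇒ J over [I-1,I-2,II-1,II-2,II-3,II-4,III-1,III-2,IV-1]: 3 consistent
T/I-1 aff ·: Tt
T/I-2 ? ·: tt|Tt
T/II-1 aff I-1×I-2: Tt|TT
T/II-2 un ·: tt
T/II-3 un I-1×I-2: tt
T/II-4 un I-1×I-2: tt
T/III-1 aff II-1×II-2: Tt
T/III-2 aff ·: Tt|TT
T/IV-1 aff III-1×III-2: Tt|TT
⇒ T over [I-1,I-2,II-1,II-2,II-3,II-4,III-1,III-2,IV-1]: 12 consistent

II-1 ∈ {Jj TT, Jj Tt}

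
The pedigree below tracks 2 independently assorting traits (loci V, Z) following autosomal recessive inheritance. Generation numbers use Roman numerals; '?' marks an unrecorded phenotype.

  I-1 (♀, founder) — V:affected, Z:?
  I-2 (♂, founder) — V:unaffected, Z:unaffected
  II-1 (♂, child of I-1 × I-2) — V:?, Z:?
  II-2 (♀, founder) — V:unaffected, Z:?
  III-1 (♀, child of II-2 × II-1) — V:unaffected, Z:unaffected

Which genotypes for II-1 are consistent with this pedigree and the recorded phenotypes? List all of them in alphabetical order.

II-1 ∈ {Vv ZZ, Vv Zz, Vv zz, vv ZZ, vv Zz, vv zz}

V/I-1 aff ·: vv
V/I-2 un ·: VV|Vv
V/II-1 ? I-1×I-2: Vv|vv
V/II-2 un ·: VV|Vv
V/III-1 un II-2×II-1: VV|Vv
⇒ V over [I-1,I-2,II-1,II-2,III-1]: 10 consistent
Z/I-1 ? ·: ZZ|Zz|zz
Z/I-2 un ·: ZZ|Zz
Z/II-1 ? I-1×I-2: ZZ|Zz|zz
Z/II-2 ? ·: ZZ|Zz|zz
Z/III-1 un II-2×II-1: ZZ|Zz
⇒ Z over [I-1,I-2,II-1,II-2,III-1]: 45 consistent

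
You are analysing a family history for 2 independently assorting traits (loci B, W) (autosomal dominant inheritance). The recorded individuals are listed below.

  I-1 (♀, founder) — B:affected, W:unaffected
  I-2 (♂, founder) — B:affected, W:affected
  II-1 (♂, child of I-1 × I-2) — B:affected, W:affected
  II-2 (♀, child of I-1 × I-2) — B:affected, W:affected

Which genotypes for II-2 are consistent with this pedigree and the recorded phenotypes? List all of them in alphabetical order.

II-2 ∈ {BB Ww, Bb Ww}

B/I-1 aff ·: Bb|BB
B/I-2 aff ·: Bb|BB
B/II-1 aff I-1×I-2: Bb|BB
B/II-2 aff I-1×I-2: Bb|BB
⇒ B over [I-1,I-2,II-1,II-2]: 13 consistent
W/I-1 un ·: ww
W/I-2 aff ·: Ww|WW
W/II-1 aff I-1×I-2: Ww
W/II-2 aff I-1×I-2: Ww
⇒ W over [I-1,I-2,II-1,II-2]: 2 consistent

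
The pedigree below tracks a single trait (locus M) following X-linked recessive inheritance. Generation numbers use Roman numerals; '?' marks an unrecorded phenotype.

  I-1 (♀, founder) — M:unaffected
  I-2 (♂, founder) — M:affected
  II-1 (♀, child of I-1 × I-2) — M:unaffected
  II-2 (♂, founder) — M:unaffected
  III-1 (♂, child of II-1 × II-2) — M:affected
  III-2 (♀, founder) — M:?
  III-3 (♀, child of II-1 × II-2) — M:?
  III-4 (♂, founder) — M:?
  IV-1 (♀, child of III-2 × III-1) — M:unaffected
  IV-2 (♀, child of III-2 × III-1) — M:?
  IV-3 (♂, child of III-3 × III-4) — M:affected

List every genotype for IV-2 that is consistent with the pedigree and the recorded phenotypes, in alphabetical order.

IV-2 ∈ {X^MX^m, X^mX^m}

M/I-1 un ·: X^MX^M|X^MX^m
M/I-2 aff ·: X^mY
M/II-1 un I-1×I-2: X^MX^m
M/II-2 un ·: X^MY
M/III-1 aff II-1×II-2: X^mY
M/III-2 ? ·: X^MX^M|X^MX^m
M/III-3 ? II-1×II-2: X^MX^m
M/III-4 ? ·: X^MY|X^mY
M/IV-1 un III-2×III-1: X^MX^m
M/IV-2 ? III-2×III-1: X^MX^m|X^mX^m
M/IV-3 aff III-3×III-4: X^mY
⇒ M over [I-1,I-2,II-1,II-2,III-1,III-2,III-3,III-4,IV-1,IV-2,IV-3]: 12 consistent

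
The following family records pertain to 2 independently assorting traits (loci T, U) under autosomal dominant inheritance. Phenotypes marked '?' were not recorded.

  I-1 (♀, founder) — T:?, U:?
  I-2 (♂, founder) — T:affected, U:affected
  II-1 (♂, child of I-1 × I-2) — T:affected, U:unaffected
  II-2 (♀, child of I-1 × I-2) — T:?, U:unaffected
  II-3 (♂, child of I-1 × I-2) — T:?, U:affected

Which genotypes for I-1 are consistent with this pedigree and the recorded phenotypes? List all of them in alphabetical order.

I-1 ∈ {TT Uu, TT uu, Tt Uu, Tt uu, tt Uu, tt uu}

T/I-1 ? ·: tt|Tt|TT
T/I-2 aff ·: Tt|TT
T/II-1 aff I-1×I-2: Tt|TT
T/II-2 ? I-1×I-2: tt|Tt|TT
T/II-3 ? I-1×I-2: tt|Tt|TT
⇒ T over [I-1,I-2,II-1,II-2,II-3]: 40 consistent
U/I-1 ? ·: uu|Uu
U/I-2 aff ·: Uu
U/II-1 un I-1×I-2: uu
U/II-2 un I-1×I-2: uu
U/II-3 aff I-1×I-2: Uu|UU
⇒ U over [I-1,I-2,II-1,II-2,II-3]: 3 consistent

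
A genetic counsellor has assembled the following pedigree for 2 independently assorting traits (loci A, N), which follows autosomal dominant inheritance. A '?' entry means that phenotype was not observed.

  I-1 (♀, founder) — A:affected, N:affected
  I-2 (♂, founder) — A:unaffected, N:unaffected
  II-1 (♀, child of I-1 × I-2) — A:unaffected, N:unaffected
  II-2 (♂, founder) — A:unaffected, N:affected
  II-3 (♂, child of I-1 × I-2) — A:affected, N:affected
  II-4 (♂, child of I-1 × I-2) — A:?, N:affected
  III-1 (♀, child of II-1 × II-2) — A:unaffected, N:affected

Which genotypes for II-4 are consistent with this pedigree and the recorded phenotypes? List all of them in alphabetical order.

II-4 ∈ {Aa Nn, aa Nn}

A/I-1 aff ·: Aa
A/I-2 un ·: aa
A/II-1 un I-1×I-2: aa
A/II-2 un ·: aa
A/II-3 aff I-1×I-2: Aa
A/II-4 ? I-1×I-2: aa|Aa
A/III-1 un II-1×II-2: aa
⇒ A over [I-1,I-2,II-1,II-2,II-3,II-4,III-1]: 2 consistent
N/I-1 aff ·: Nn
N/I-2 un ·: nn
N/II-1 un I-1×I-2: nn
N/II-2 aff ·: Nn|NN
N/II-3 aff I-1×I-2: Nn
N/II-4 aff I-1×I-2: Nn
N/III-1 aff II-1×II-2: Nn
⇒ N over [I-1,I-2,II-1,II-2,II-3,II-4,III-1]: 2 consistent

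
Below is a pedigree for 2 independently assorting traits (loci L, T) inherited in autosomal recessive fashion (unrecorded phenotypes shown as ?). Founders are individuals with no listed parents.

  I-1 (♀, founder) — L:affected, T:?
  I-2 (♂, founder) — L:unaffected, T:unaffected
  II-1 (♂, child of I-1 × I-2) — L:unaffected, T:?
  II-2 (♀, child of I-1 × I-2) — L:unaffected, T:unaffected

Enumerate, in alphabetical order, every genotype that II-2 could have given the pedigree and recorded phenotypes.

L/I-1 aff ·: ll
L/I-2 un ·: LL|Ll
L/II-1 un I-1×I-2: Ll
L/II-2 un I-1×I-2: Ll
⇒ L over [I-1,I-2,II-1,II-2]: 2 consistent
T/I-1 ? ·: TT|Tt|tt
T/I-2 un ·: TT|Tt
T/II-1 ? I-1×I-2: TT|Tt|tt
T/II-2 un I-1×I-2: TT|Tt
⇒ T over [I-1,I-2,II-1,II-2]: 18 consistent

II-2 ∈ {Ll TT, Ll Tt}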